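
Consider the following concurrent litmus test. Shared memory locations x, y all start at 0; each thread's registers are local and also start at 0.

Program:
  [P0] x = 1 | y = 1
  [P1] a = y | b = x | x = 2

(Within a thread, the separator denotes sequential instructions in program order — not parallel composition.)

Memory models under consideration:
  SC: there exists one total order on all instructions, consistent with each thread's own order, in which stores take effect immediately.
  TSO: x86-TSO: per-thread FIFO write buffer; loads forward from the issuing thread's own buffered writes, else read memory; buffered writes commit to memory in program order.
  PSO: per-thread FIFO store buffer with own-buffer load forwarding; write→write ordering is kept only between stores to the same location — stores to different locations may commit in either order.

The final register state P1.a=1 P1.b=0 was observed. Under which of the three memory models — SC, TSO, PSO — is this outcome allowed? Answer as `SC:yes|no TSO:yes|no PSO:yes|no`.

SC:no TSO:no PSO:yes

outcome vector order: (P1.a,P1.b)
SC (3): (0,0); (0,1); (1,1)
TSO (3): (0,0); (0,1); (1,1)
PSO (4): (0,0); (0,1); (1,0); (1,1)
target (1,0) ∈ {PSO}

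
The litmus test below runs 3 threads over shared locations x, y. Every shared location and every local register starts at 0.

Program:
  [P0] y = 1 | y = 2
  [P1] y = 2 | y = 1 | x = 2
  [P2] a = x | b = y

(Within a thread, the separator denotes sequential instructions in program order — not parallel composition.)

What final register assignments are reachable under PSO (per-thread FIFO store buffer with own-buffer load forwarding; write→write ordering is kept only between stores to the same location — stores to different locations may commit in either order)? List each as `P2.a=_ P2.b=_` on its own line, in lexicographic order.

outcome vector order: (P2.a,P2.b)
|PSO outcomes| = 6

P2.a=0 P2.b=0
P2.a=0 P2.b=1
P2.a=0 P2.b=2
P2.a=2 P2.b=0
P2.a=2 P2.b=1
P2.a=2 P2.b=2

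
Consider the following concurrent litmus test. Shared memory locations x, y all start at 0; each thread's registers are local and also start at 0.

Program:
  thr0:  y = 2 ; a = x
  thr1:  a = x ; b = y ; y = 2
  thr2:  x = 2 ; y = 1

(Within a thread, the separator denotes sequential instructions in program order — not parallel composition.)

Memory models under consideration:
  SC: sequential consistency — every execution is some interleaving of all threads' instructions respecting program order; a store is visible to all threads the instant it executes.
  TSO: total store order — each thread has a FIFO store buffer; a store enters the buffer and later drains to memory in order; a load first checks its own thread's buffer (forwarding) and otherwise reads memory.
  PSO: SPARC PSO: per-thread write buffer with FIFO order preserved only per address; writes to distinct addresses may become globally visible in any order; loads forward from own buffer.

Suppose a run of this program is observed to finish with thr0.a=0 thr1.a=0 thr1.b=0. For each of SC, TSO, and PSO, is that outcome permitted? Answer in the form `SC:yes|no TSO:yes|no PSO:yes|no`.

SC:yes TSO:yes PSO:yes

outcome vector order: (thr0.a,thr1.a,thr1.b)
under SC → (0,0,0), (0,0,1), (0,0,2), (0,2,1), (0,2,2), (2,0,0), (2,0,1), (2,0,2), (2,2,0), (2,2,1), (2,2,2)
under TSO → (0,0,0), (0,0,1), (0,0,2), (0,2,0), (0,2,1), (0,2,2), (2,0,0), (2,0,1), (2,0,2), (2,2,0), (2,2,1), (2,2,2)
under PSO → (0,0,0), (0,0,1), (0,0,2), (0,2,0), (0,2,1), (0,2,2), (2,0,0), (2,0,1), (2,0,2), (2,2,0), (2,2,1), (2,2,2)
target (0,0,0) ∈ {SC,TSO,PSO}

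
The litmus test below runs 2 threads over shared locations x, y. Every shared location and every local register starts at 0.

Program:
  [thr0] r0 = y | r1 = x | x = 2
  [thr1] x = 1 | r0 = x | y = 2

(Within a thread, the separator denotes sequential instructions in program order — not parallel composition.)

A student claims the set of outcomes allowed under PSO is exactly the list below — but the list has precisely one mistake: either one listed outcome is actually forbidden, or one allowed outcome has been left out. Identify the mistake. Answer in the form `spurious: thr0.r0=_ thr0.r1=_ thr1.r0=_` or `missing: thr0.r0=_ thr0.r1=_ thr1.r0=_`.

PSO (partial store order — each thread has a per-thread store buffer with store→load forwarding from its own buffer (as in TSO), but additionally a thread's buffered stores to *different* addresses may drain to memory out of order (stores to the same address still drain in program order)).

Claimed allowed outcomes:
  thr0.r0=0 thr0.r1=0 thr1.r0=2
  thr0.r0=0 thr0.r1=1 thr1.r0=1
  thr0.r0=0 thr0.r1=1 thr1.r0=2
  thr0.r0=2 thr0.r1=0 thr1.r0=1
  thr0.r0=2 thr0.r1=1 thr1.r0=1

outcome vector order: (thr0.r0,thr0.r1,thr1.r0)
[PSO] allowed = {(0,0,1); (0,0,2); (0,1,1); (0,1,2); (2,0,1); (2,1,1)}
PSO∖claimed = {(0,0,1)}

missing: thr0.r0=0 thr0.r1=0 thr1.r0=1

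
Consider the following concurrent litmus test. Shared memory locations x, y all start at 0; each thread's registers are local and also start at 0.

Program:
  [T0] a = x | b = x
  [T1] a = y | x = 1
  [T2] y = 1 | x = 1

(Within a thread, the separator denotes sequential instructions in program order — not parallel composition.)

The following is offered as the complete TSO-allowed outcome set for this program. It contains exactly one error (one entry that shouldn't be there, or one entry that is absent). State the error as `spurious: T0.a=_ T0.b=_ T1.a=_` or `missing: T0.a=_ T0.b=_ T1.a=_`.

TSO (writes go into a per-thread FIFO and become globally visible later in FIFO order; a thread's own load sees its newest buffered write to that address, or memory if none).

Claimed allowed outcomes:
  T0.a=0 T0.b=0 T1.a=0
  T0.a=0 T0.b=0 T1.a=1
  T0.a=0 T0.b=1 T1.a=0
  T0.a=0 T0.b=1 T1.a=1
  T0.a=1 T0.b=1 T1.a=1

missing: T0.a=1 T0.b=1 T1.a=0

outcome vector order: (T0.a,T0.b,T1.a)
under TSO → <0 0 0> <0 0 1> <0 1 0> <0 1 1> <1 1 0> <1 1 1>
TSO∖claimed = {<1 1 0>}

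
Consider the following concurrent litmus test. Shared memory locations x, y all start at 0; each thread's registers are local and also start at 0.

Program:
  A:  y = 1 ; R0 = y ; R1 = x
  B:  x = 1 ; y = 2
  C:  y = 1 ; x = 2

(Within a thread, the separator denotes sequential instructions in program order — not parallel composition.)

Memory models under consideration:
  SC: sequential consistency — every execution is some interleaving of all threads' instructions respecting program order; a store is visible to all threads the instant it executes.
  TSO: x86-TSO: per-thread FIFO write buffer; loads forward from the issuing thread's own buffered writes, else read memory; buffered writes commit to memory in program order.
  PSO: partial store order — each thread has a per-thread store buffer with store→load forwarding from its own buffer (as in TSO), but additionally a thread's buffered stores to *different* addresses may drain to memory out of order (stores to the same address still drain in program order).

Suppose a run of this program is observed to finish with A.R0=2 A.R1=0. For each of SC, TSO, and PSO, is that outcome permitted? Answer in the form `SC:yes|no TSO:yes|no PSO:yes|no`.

SC:no TSO:no PSO:yes

outcome vector order: (A.R0,A.R1)
SC (5): <1 0>; <1 1>; <1 2>; <2 1>; <2 2>
TSO (5): <1 0>; <1 1>; <1 2>; <2 1>; <2 2>
PSO (6): <1 0>; <1 1>; <1 2>; <2 0>; <2 1>; <2 2>
target <2 0> ∈ {PSO}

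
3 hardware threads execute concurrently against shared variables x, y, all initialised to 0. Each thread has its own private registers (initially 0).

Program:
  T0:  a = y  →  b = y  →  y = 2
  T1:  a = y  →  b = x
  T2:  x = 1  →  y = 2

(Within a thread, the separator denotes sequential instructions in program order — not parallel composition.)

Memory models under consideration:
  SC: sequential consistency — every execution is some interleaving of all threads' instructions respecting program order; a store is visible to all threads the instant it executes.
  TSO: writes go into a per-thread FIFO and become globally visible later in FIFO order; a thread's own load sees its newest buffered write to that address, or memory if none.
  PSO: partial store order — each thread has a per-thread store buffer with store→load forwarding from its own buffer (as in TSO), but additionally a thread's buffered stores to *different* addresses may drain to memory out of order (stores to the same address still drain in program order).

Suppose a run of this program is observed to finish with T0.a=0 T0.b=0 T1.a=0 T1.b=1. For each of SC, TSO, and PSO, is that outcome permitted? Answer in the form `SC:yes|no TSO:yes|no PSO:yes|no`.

outcome vector order: (T0.a,T0.b,T1.a,T1.b)
[SC] allowed = {<0 0 0 0>; <0 0 0 1>; <0 0 2 0>; <0 0 2 1>; <0 2 0 0>; <0 2 0 1>; <0 2 2 1>; <2 2 0 0>; <2 2 0 1>; <2 2 2 1>}
[TSO] allowed = {<0 0 0 0>; <0 0 0 1>; <0 0 2 0>; <0 0 2 1>; <0 2 0 0>; <0 2 0 1>; <0 2 2 1>; <2 2 0 0>; <2 2 0 1>; <2 2 2 1>}
[PSO] allowed = {<0 0 0 0>; <0 0 0 1>; <0 0 2 0>; <0 0 2 1>; <0 2 0 0>; <0 2 0 1>; <0 2 2 0>; <0 2 2 1>; <2 2 0 0>; <2 2 0 1>; <2 2 2 0>; <2 2 2 1>}
target <0 0 0 1> ∈ {SC,TSO,PSO}

SC:yes TSO:yes PSO:yes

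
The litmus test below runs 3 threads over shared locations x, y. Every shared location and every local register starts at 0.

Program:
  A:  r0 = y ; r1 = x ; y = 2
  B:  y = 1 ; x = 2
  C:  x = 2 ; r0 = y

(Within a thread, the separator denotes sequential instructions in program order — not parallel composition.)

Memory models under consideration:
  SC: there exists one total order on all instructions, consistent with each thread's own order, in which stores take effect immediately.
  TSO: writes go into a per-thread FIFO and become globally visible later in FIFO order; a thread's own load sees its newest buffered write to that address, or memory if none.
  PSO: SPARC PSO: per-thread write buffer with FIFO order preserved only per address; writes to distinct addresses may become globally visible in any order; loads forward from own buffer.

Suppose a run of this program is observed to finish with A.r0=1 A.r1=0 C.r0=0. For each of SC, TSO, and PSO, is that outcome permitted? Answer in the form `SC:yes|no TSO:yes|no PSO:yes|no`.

SC:no TSO:yes PSO:yes

outcome vector order: (A.r0,A.r1,C.r0)
SC (11): 000 001 002 020 021 022 101 102 120 121 122
TSO (12): 000 001 002 020 021 022 100 101 102 120 121 122
PSO (12): 000 001 002 020 021 022 100 101 102 120 121 122
target 100 ∈ {TSO,PSO}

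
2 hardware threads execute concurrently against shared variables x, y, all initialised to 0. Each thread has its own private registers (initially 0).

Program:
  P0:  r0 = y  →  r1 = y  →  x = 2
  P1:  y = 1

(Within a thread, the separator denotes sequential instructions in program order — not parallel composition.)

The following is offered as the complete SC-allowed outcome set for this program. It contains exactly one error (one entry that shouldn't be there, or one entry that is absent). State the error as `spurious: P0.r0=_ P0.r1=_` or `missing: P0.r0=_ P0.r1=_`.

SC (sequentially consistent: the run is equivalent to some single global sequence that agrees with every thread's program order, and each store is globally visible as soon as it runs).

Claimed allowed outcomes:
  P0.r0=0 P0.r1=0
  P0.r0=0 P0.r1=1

missing: P0.r0=1 P0.r1=1

outcome vector order: (P0.r0,P0.r1)
under SC → 00 01 11
SC∖claimed = {11}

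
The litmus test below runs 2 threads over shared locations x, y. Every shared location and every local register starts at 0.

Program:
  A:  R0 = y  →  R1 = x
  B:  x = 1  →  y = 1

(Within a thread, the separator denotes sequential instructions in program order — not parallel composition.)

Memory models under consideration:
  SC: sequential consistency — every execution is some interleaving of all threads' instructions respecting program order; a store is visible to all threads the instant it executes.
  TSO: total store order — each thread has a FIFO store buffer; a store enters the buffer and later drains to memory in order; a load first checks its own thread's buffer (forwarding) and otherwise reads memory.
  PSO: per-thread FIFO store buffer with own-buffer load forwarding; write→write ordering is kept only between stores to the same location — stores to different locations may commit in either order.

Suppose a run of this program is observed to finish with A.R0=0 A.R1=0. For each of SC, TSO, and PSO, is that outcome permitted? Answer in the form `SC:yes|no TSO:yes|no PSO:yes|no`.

SC:yes TSO:yes PSO:yes

outcome vector order: (A.R0,A.R1)
[SC] allowed = {0/0, 0/1, 1/1}
[TSO] allowed = {0/0, 0/1, 1/1}
[PSO] allowed = {0/0, 0/1, 1/0, 1/1}
target 0/0 ∈ {SC,TSO,PSO}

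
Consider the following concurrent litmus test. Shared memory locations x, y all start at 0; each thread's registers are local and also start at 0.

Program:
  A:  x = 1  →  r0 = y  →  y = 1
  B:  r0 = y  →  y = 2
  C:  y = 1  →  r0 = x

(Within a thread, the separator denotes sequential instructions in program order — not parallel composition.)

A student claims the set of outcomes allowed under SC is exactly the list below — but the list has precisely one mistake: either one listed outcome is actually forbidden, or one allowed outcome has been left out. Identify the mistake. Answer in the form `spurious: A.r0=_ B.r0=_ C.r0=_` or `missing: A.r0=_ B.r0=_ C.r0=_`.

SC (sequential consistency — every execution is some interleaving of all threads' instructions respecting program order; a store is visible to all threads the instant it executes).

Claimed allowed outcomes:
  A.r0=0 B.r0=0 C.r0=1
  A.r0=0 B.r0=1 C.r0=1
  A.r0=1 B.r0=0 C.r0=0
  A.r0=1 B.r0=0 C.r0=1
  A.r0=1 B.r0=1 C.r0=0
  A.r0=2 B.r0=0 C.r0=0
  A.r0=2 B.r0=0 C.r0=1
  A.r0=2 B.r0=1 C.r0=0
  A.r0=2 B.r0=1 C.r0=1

outcome vector order: (A.r0,B.r0,C.r0)
[SC] allowed = {0/0/1 0/1/1 1/0/0 1/0/1 1/1/0 1/1/1 2/0/0 2/0/1 2/1/0 2/1/1}
SC∖claimed = {1/1/1}

missing: A.r0=1 B.r0=1 C.r0=1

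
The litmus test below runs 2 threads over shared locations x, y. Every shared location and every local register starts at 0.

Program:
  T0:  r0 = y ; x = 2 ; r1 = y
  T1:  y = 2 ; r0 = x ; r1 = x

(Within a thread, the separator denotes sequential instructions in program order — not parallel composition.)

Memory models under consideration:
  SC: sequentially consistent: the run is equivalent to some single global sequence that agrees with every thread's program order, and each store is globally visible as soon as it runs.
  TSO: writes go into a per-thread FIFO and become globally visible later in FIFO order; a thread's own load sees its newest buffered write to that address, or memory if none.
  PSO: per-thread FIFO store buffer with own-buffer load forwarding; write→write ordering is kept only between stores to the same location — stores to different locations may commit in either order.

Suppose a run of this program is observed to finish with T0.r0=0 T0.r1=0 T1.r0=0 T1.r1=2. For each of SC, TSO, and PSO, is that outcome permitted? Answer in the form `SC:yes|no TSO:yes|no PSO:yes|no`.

outcome vector order: (T0.r0,T0.r1,T1.r0,T1.r1)
under SC → 0022, 0200, 0202, 0222, 2200, 2202, 2222
under TSO → 0000, 0002, 0022, 0200, 0202, 0222, 2200, 2202, 2222
under PSO → 0000, 0002, 0022, 0200, 0202, 0222, 2200, 2202, 2222
target 0002 ∈ {TSO,PSO}

SC:no TSO:yes PSO:yes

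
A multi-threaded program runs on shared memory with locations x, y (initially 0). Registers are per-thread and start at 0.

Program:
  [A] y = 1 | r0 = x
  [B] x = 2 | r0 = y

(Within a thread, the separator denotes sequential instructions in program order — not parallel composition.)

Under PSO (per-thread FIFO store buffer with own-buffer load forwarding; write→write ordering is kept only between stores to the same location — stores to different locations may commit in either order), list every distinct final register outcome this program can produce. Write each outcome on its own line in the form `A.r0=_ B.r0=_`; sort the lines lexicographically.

outcome vector order: (A.r0,B.r0)
|PSO outcomes| = 4

A.r0=0 B.r0=0
A.r0=0 B.r0=1
A.r0=2 B.r0=0
A.r0=2 B.r0=1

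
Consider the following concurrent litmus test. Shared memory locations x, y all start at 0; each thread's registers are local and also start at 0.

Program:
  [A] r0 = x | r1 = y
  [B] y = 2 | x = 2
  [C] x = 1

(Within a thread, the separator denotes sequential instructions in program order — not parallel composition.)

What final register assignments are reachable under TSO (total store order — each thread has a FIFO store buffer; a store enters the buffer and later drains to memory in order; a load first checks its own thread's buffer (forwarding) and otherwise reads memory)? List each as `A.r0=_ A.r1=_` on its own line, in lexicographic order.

outcome vector order: (A.r0,A.r1)
|TSO outcomes| = 5

A.r0=0 A.r1=0
A.r0=0 A.r1=2
A.r0=1 A.r1=0
A.r0=1 A.r1=2
A.r0=2 A.r1=2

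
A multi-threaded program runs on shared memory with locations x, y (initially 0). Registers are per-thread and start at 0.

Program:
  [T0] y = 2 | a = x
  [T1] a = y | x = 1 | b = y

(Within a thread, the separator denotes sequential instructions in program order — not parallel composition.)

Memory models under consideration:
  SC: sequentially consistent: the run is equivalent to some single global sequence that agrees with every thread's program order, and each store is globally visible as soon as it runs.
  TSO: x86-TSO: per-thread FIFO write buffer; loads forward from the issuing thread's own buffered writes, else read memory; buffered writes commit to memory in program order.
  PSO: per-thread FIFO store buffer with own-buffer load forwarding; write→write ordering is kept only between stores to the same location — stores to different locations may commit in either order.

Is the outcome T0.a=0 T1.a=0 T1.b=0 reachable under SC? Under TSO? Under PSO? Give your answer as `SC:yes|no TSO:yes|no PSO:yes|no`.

outcome vector order: (T0.a,T1.a,T1.b)
SC (5): 0/0/2, 0/2/2, 1/0/0, 1/0/2, 1/2/2
TSO (6): 0/0/0, 0/0/2, 0/2/2, 1/0/0, 1/0/2, 1/2/2
PSO (6): 0/0/0, 0/0/2, 0/2/2, 1/0/0, 1/0/2, 1/2/2
target 0/0/0 ∈ {TSO,PSO}

SC:no TSO:yes PSO:yes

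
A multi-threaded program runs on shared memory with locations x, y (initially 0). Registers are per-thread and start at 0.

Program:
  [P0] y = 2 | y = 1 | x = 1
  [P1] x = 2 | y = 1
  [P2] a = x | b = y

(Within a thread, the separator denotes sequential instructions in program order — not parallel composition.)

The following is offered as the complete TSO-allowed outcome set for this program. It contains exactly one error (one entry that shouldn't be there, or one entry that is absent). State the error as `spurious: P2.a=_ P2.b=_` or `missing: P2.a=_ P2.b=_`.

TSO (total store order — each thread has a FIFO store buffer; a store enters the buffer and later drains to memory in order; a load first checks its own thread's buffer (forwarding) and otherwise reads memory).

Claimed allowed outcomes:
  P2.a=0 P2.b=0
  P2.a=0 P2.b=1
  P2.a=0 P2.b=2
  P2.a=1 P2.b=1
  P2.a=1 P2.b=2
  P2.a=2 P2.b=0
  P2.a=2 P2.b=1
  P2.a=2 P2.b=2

outcome vector order: (P2.a,P2.b)
[TSO] allowed = {(0,0); (0,1); (0,2); (1,1); (2,0); (2,1); (2,2)}
claimed∖TSO = {(1,2)}

spurious: P2.a=1 P2.b=2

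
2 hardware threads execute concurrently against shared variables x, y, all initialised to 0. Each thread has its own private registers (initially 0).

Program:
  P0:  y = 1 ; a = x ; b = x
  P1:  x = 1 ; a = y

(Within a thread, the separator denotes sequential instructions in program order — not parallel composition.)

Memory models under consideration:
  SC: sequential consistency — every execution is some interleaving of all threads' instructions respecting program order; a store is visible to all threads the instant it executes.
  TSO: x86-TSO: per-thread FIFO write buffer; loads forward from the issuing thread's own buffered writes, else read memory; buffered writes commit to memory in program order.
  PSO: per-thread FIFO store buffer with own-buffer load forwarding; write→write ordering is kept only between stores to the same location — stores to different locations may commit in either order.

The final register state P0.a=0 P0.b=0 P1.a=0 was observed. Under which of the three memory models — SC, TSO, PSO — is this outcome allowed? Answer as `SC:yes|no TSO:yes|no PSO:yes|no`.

outcome vector order: (P0.a,P0.b,P1.a)
[SC] allowed = {<0 0 1>; <0 1 1>; <1 1 0>; <1 1 1>}
[TSO] allowed = {<0 0 0>; <0 0 1>; <0 1 0>; <0 1 1>; <1 1 0>; <1 1 1>}
[PSO] allowed = {<0 0 0>; <0 0 1>; <0 1 0>; <0 1 1>; <1 1 0>; <1 1 1>}
target <0 0 0> ∈ {TSO,PSO}

SC:no TSO:yes PSO:yes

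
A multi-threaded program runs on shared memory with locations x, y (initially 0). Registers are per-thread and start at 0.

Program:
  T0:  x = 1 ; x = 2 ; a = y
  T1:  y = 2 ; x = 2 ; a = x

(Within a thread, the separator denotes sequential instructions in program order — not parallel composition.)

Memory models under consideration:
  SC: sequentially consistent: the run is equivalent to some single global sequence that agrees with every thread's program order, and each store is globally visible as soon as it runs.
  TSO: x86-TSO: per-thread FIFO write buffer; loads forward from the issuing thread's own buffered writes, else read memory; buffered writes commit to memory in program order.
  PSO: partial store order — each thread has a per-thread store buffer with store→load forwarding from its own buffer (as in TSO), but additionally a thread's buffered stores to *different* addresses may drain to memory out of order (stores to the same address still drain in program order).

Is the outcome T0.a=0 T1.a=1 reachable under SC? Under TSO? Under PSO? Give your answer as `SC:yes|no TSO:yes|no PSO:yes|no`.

outcome vector order: (T0.a,T1.a)
SC: 3 outcomes — {0/2, 2/1, 2/2}
TSO: 4 outcomes — {0/1, 0/2, 2/1, 2/2}
PSO: 4 outcomes — {0/1, 0/2, 2/1, 2/2}
target 0/1 ∈ {TSO,PSO}

SC:no TSO:yes PSO:yes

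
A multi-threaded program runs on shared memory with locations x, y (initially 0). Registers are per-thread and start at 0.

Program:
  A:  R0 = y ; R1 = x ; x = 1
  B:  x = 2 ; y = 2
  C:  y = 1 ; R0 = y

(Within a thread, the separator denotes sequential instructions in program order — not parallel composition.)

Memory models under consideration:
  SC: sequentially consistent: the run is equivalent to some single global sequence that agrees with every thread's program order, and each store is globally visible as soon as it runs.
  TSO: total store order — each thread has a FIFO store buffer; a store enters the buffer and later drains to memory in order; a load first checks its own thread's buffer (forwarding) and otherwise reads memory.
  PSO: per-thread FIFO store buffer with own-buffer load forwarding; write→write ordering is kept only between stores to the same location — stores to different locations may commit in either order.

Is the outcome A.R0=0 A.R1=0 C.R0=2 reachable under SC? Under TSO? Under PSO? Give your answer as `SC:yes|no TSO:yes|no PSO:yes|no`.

SC:yes TSO:yes PSO:yes

outcome vector order: (A.R0,A.R1,C.R0)
[SC] allowed = {<0 0 1>; <0 0 2>; <0 2 1>; <0 2 2>; <1 0 1>; <1 0 2>; <1 2 1>; <1 2 2>; <2 2 1>; <2 2 2>}
[TSO] allowed = {<0 0 1>; <0 0 2>; <0 2 1>; <0 2 2>; <1 0 1>; <1 0 2>; <1 2 1>; <1 2 2>; <2 2 1>; <2 2 2>}
[PSO] allowed = {<0 0 1>; <0 0 2>; <0 2 1>; <0 2 2>; <1 0 1>; <1 0 2>; <1 2 1>; <1 2 2>; <2 0 1>; <2 0 2>; <2 2 1>; <2 2 2>}
target <0 0 2> ∈ {SC,TSO,PSO}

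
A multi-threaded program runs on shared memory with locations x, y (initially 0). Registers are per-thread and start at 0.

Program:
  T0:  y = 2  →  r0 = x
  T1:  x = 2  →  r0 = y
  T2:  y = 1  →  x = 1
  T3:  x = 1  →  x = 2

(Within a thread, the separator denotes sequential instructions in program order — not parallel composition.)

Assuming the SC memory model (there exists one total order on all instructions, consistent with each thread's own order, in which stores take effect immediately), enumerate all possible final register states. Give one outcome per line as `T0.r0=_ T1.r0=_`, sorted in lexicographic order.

outcome vector order: (T0.r0,T1.r0)
|SC outcomes| = 8

T0.r0=0 T1.r0=1
T0.r0=0 T1.r0=2
T0.r0=1 T1.r0=0
T0.r0=1 T1.r0=1
T0.r0=1 T1.r0=2
T0.r0=2 T1.r0=0
T0.r0=2 T1.r0=1
T0.r0=2 T1.r0=2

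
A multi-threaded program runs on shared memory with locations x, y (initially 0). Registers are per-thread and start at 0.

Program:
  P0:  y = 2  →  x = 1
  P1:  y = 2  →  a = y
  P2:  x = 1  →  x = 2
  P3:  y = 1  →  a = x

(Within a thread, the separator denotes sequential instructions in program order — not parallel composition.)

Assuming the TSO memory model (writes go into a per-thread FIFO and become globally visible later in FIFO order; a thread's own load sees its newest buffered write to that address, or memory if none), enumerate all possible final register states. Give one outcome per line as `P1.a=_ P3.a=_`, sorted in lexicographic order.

P1.a=1 P3.a=0
P1.a=1 P3.a=1
P1.a=1 P3.a=2
P1.a=2 P3.a=0
P1.a=2 P3.a=1
P1.a=2 P3.a=2

outcome vector order: (P1.a,P3.a)
|TSO outcomes| = 6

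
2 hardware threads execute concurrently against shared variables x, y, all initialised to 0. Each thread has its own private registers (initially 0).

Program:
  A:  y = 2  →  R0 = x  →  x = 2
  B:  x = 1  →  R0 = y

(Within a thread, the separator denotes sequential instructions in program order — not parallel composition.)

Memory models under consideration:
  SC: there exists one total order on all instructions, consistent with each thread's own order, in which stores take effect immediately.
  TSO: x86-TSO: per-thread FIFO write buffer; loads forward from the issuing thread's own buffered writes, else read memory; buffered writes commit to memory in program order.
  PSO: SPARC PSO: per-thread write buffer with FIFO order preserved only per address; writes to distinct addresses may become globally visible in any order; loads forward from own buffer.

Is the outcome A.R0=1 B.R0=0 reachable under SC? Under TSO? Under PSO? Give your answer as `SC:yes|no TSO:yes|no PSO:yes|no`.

SC:yes TSO:yes PSO:yes

outcome vector order: (A.R0,B.R0)
[SC] allowed = {<0 2> <1 0> <1 2>}
[TSO] allowed = {<0 0> <0 2> <1 0> <1 2>}
[PSO] allowed = {<0 0> <0 2> <1 0> <1 2>}
target <1 0> ∈ {SC,TSO,PSO}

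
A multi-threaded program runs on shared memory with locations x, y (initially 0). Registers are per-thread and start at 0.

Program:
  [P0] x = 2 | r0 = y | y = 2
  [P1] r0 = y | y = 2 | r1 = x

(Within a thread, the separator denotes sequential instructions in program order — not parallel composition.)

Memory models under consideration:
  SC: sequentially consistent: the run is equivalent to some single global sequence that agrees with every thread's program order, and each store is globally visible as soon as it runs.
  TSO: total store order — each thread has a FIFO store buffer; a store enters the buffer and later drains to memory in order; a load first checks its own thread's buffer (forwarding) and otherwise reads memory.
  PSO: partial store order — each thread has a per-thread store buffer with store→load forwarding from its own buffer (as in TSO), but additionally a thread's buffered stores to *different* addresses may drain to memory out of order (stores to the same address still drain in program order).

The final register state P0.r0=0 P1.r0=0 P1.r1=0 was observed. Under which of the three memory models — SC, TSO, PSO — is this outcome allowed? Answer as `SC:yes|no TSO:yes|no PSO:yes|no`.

outcome vector order: (P0.r0,P1.r0,P1.r1)
SC: 4 outcomes — {002, 022, 200, 202}
TSO: 5 outcomes — {000, 002, 022, 200, 202}
PSO: 6 outcomes — {000, 002, 020, 022, 200, 202}
target 000 ∈ {TSO,PSO}

SC:no TSO:yes PSO:yes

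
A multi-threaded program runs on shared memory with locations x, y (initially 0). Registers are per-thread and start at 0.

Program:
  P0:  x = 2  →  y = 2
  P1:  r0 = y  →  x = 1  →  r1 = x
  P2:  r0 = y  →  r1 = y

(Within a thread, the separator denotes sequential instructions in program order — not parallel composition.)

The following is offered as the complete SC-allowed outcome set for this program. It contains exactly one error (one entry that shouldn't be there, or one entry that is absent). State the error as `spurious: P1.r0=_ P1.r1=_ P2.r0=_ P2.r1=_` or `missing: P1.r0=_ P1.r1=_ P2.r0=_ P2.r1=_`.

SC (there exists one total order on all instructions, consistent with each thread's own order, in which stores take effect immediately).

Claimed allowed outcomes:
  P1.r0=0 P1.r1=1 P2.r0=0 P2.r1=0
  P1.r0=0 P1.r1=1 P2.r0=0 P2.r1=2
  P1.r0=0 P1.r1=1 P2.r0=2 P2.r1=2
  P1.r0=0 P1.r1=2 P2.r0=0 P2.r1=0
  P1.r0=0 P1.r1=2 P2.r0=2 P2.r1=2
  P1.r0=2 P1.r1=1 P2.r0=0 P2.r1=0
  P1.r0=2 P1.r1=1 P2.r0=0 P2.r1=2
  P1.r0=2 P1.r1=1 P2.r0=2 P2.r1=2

outcome vector order: (P1.r0,P1.r1,P2.r0,P2.r1)
SC (9): (0,1,0,0); (0,1,0,2); (0,1,2,2); (0,2,0,0); (0,2,0,2); (0,2,2,2); (2,1,0,0); (2,1,0,2); (2,1,2,2)
SC∖claimed = {(0,2,0,2)}

missing: P1.r0=0 P1.r1=2 P2.r0=0 P2.r1=2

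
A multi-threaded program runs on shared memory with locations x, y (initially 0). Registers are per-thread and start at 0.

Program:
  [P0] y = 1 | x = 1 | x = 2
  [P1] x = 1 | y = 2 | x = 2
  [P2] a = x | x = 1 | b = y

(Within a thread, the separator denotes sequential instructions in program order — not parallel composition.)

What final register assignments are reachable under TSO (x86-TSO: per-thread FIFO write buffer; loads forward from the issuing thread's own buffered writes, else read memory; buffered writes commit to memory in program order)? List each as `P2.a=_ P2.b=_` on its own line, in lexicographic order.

P2.a=0 P2.b=0
P2.a=0 P2.b=1
P2.a=0 P2.b=2
P2.a=1 P2.b=0
P2.a=1 P2.b=1
P2.a=1 P2.b=2
P2.a=2 P2.b=1
P2.a=2 P2.b=2

outcome vector order: (P2.a,P2.b)
|TSO outcomes| = 8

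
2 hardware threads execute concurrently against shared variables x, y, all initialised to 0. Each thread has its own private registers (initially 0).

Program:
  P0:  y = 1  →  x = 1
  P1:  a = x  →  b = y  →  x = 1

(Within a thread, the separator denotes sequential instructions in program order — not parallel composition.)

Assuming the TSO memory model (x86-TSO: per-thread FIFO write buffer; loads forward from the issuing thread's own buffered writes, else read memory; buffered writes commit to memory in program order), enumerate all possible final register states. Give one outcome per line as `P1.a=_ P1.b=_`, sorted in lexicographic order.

outcome vector order: (P1.a,P1.b)
|TSO outcomes| = 3

P1.a=0 P1.b=0
P1.a=0 P1.b=1
P1.a=1 P1.b=1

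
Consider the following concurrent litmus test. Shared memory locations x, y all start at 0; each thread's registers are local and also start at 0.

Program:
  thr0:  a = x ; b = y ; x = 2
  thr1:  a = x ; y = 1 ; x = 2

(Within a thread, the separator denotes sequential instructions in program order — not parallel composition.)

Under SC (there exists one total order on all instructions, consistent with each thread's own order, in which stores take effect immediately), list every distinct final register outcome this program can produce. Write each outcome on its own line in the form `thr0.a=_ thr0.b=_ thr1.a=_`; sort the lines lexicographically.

thr0.a=0 thr0.b=0 thr1.a=0
thr0.a=0 thr0.b=0 thr1.a=2
thr0.a=0 thr0.b=1 thr1.a=0
thr0.a=2 thr0.b=1 thr1.a=0

outcome vector order: (thr0.a,thr0.b,thr1.a)
|SC outcomes| = 4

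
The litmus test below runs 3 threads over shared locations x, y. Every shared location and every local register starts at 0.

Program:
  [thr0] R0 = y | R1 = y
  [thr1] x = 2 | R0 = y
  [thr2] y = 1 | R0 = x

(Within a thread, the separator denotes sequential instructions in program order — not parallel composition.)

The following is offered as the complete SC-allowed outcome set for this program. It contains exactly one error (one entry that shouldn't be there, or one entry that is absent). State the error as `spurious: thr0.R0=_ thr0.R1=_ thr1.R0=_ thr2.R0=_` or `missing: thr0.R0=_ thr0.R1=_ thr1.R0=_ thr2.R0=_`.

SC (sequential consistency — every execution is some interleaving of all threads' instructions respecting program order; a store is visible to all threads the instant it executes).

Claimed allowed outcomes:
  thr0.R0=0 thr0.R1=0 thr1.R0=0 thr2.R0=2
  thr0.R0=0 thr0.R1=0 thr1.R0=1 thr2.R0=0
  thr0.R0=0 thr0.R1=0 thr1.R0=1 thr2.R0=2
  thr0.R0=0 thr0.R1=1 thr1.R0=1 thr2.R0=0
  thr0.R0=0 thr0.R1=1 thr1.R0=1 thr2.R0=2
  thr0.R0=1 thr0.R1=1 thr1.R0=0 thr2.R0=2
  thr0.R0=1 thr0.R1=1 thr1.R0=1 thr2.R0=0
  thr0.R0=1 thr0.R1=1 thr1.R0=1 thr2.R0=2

missing: thr0.R0=0 thr0.R1=1 thr1.R0=0 thr2.R0=2

outcome vector order: (thr0.R0,thr0.R1,thr1.R0,thr2.R0)
SC: 9 outcomes — {0/0/0/2 0/0/1/0 0/0/1/2 0/1/0/2 0/1/1/0 0/1/1/2 1/1/0/2 1/1/1/0 1/1/1/2}
SC∖claimed = {0/1/0/2}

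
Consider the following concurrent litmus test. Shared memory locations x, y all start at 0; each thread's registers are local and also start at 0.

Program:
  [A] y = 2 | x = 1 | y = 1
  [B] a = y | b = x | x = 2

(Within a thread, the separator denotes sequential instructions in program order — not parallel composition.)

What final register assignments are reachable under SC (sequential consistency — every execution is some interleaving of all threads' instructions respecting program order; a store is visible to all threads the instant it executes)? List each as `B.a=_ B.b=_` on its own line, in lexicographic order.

outcome vector order: (B.a,B.b)
|SC outcomes| = 5

B.a=0 B.b=0
B.a=0 B.b=1
B.a=1 B.b=1
B.a=2 B.b=0
B.a=2 B.b=1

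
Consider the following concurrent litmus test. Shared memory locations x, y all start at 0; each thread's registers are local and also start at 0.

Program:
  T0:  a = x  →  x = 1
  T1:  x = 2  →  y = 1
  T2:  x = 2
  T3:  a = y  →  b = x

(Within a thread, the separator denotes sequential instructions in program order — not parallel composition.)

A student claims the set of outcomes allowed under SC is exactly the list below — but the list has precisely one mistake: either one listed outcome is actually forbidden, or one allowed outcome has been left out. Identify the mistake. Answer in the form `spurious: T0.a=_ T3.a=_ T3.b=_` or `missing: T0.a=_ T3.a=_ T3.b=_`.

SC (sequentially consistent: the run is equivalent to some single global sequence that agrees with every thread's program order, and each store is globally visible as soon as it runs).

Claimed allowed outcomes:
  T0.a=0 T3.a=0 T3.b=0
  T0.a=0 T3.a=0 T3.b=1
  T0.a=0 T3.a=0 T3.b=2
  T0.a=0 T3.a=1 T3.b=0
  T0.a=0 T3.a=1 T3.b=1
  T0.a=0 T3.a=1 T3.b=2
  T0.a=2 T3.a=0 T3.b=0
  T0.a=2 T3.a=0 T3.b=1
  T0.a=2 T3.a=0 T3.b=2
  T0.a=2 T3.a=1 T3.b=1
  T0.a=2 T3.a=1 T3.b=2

spurious: T0.a=0 T3.a=1 T3.b=0

outcome vector order: (T0.a,T3.a,T3.b)
[SC] allowed = {000 001 002 011 012 200 201 202 211 212}
claimed∖SC = {010}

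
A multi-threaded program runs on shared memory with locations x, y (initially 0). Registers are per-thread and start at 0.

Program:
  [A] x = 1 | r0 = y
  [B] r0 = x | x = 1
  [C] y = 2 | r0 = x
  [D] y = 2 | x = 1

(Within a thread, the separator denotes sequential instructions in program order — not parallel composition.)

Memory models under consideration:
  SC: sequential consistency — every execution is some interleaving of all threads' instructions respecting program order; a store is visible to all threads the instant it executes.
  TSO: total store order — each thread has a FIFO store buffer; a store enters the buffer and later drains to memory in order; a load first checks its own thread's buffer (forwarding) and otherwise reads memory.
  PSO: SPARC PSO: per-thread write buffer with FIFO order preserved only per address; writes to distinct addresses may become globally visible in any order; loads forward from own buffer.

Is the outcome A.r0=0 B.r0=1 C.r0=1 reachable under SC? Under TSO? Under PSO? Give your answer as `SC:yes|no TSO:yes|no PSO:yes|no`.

outcome vector order: (A.r0,B.r0,C.r0)
[SC] allowed = {(0,0,1), (0,1,1), (2,0,0), (2,0,1), (2,1,0), (2,1,1)}
[TSO] allowed = {(0,0,0), (0,0,1), (0,1,0), (0,1,1), (2,0,0), (2,0,1), (2,1,0), (2,1,1)}
[PSO] allowed = {(0,0,0), (0,0,1), (0,1,0), (0,1,1), (2,0,0), (2,0,1), (2,1,0), (2,1,1)}
target (0,1,1) ∈ {SC,TSO,PSO}

SC:yes TSO:yes PSO:yes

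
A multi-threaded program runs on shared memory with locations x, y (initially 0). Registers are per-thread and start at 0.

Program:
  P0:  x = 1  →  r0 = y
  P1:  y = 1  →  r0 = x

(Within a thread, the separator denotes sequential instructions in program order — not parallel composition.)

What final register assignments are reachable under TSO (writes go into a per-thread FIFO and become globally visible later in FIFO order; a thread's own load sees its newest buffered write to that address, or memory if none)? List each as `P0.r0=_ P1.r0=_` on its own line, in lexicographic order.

outcome vector order: (P0.r0,P1.r0)
|TSO outcomes| = 4

P0.r0=0 P1.r0=0
P0.r0=0 P1.r0=1
P0.r0=1 P1.r0=0
P0.r0=1 P1.r0=1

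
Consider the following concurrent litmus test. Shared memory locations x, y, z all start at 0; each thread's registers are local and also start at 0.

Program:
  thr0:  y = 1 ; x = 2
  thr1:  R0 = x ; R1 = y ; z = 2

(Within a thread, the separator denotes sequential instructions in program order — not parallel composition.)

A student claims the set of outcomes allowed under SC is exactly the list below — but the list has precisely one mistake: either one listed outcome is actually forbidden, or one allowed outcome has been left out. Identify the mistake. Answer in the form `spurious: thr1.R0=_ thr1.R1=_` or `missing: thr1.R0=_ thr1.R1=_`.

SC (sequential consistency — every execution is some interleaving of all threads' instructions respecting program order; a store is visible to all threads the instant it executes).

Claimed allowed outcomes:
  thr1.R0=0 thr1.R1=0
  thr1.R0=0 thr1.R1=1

outcome vector order: (thr1.R0,thr1.R1)
under SC → <0 0>, <0 1>, <2 1>
SC∖claimed = {<2 1>}

missing: thr1.R0=2 thr1.R1=1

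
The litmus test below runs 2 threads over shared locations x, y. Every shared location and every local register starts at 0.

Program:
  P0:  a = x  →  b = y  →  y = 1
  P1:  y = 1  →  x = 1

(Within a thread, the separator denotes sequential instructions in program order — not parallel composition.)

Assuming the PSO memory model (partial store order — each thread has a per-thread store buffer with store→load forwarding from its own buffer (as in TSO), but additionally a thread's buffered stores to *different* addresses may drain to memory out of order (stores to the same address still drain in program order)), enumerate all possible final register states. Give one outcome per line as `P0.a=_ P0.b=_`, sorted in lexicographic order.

outcome vector order: (P0.a,P0.b)
|PSO outcomes| = 4

P0.a=0 P0.b=0
P0.a=0 P0.b=1
P0.a=1 P0.b=0
P0.a=1 P0.b=1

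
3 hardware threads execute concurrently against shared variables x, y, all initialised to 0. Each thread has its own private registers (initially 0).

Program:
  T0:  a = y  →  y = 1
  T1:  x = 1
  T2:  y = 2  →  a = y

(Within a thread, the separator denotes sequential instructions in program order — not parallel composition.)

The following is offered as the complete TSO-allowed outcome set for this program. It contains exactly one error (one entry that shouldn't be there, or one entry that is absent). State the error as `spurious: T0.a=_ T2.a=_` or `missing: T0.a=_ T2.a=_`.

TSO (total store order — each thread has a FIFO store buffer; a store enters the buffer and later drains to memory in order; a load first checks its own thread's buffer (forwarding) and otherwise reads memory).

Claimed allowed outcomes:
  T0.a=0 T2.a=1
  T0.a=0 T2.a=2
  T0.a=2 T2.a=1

outcome vector order: (T0.a,T2.a)
TSO (4): <0 1> <0 2> <2 1> <2 2>
TSO∖claimed = {<2 2>}

missing: T0.a=2 T2.a=2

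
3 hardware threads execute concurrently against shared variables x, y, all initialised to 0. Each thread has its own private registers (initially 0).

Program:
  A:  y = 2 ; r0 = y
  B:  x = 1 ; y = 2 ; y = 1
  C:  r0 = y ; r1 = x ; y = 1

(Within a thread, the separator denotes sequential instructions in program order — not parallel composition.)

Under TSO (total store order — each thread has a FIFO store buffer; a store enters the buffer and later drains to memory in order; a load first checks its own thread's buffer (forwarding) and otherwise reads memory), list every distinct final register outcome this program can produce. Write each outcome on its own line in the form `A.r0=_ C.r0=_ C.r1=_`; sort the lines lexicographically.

A.r0=1 C.r0=0 C.r1=0
A.r0=1 C.r0=0 C.r1=1
A.r0=1 C.r0=1 C.r1=1
A.r0=1 C.r0=2 C.r1=0
A.r0=1 C.r0=2 C.r1=1
A.r0=2 C.r0=0 C.r1=0
A.r0=2 C.r0=0 C.r1=1
A.r0=2 C.r0=1 C.r1=1
A.r0=2 C.r0=2 C.r1=0
A.r0=2 C.r0=2 C.r1=1

outcome vector order: (A.r0,C.r0,C.r1)
|TSO outcomes| = 10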